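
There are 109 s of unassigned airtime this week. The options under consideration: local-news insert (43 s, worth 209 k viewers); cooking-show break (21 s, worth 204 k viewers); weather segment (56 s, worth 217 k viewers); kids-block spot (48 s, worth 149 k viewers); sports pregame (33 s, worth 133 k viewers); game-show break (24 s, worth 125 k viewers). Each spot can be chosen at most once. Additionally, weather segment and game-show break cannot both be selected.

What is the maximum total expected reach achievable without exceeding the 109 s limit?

546

Ranking by ratio (expected reach/s): cooking-show break 9.71, game-show break 5.21, local-news insert 4.86.
Taking the top-ratio spots first gives local-news insert + cooking-show break + game-show break for 538 (88 s).
Replace game-show break with sports pregame: the trade gains 8 net, giving 546 at 97 s.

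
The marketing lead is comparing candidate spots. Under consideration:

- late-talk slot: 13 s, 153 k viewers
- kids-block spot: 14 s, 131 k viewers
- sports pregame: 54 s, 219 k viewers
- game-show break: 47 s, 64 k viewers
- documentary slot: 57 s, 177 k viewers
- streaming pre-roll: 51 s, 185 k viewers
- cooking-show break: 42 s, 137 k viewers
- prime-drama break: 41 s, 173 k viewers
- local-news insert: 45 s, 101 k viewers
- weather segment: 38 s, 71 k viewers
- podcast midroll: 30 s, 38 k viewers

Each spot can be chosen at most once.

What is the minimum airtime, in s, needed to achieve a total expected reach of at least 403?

68

Look for the lowest-airtime combination reaching 403.
late-talk slot + kids-block spot + prime-drama break reaches 457 using 68 s.
Any bundle with less than 68 s falls short of 403.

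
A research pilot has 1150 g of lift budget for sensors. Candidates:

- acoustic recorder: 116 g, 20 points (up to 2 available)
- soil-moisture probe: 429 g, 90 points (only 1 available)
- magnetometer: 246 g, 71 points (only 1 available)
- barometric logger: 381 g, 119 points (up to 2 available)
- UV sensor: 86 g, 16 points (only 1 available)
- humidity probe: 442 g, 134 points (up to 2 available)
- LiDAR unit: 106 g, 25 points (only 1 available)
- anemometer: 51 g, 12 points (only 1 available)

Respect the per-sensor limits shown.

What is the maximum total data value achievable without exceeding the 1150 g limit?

The ratio heuristic lands on magnetometer + 2×barometric logger + LiDAR unit (334) but leaves 36 g idle.
The 868 g tied up in 2×barometric logger and LiDAR unit is better spent on 2×humidity probe — total rises to 339 (1130 g).
That's the maximum — no swap from here does better than 339.

339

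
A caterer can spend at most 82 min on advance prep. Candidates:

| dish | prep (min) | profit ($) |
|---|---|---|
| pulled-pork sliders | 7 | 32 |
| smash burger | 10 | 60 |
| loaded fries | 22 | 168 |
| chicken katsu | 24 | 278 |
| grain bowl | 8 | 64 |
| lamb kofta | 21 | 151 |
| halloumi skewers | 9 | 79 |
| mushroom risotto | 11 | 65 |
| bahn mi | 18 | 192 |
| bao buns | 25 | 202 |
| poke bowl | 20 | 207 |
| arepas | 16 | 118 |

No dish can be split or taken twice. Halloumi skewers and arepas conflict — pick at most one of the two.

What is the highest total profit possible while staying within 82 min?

821

Greedy by ratio would take chicken katsu + grain bowl + halloumi skewers + bahn mi + poke bowl: 79 min used, total 820.
The 8 min tied up in grain bowl is better spent on mushroom risotto — total rises to 821 (82 min).
Runner-up chicken katsu + grain bowl + halloumi skewers + bahn mi + poke bowl tops out at 820.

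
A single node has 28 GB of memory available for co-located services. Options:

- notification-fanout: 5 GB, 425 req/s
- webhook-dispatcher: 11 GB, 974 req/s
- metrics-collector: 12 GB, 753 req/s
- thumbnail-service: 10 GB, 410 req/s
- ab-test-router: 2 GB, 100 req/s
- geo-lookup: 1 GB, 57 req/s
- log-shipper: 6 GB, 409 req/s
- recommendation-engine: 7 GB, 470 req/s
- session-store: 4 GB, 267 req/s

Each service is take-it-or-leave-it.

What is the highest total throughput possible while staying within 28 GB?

Density check — webhook-dispatcher 88.55, notification-fanout 85.00, log-shipper 68.17, recommendation-engine 67.14 are the best per GB.
The ratio heuristic lands on notification-fanout + webhook-dispatcher + geo-lookup + log-shipper + session-store (2132) but leaves 1 GB idle.
Replace log-shipper with recommendation-engine: the trade gains 61 net, giving 2193 at 28 GB.
The closest alternative, notification-fanout + webhook-dispatcher + ab-test-router + log-shipper + session-store, reaches only 2175.

2193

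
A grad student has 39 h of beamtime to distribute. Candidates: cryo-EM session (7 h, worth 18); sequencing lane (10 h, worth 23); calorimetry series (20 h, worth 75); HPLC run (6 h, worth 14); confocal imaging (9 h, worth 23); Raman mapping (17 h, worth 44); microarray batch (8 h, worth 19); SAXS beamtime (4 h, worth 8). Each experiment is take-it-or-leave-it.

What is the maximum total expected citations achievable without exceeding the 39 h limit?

121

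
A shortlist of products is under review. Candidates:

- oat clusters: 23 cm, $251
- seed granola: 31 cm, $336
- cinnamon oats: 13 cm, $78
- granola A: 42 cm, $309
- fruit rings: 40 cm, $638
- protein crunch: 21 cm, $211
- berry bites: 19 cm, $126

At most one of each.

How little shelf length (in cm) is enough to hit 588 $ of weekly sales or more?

40

Need the lightest bundle worth ≥ 588.
fruit rings reaches 638 using 40 cm.
No combination under 40 cm hits 588.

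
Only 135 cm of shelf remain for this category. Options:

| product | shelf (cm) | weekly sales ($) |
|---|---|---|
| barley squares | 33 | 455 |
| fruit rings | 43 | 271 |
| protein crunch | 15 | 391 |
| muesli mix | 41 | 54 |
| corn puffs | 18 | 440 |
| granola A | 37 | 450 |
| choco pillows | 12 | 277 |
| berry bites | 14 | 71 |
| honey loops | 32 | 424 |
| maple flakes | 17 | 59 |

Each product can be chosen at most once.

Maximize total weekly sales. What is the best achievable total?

Greedy by ratio would take barley squares + protein crunch + corn puffs + choco pillows + berry bites + honey loops: 124 cm used, total 2058.
Replace choco pillows and berry bites with granola A: the trade gains 102 net, giving 2160 at 135 cm.
Every other selection either busts 135 cm or fails to beat 2160.

2160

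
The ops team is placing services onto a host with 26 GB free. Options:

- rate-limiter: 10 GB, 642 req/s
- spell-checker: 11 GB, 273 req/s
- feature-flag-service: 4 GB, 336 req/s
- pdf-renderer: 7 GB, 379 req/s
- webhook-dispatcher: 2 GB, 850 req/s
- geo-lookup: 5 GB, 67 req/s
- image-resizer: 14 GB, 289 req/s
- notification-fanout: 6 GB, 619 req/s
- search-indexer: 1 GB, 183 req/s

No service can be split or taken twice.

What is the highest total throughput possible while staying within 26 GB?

Density check — webhook-dispatcher 425.00, search-indexer 183.00, notification-fanout 103.17, feature-flag-service 84.00 are the best per GB.
A density-first pass picks rate-limiter + feature-flag-service + webhook-dispatcher + notification-fanout + search-indexer — 2630 at 23 GB.
The 4 GB tied up in feature-flag-service is better spent on pdf-renderer — total rises to 2673 (26 GB).
Every other selection either busts 26 GB or fails to beat 2673.

2673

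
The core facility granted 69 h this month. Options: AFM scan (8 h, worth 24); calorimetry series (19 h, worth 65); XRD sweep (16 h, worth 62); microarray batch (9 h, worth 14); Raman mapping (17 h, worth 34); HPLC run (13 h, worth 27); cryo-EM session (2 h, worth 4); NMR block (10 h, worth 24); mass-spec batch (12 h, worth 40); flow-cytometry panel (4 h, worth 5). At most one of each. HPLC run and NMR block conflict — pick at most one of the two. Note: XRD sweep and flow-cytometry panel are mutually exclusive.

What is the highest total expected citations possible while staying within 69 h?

AFM scan + calorimetry series + XRD sweep + cryo-EM session + NMR block + mass-spec batch uses 67 of the 69 h and totals 219.

219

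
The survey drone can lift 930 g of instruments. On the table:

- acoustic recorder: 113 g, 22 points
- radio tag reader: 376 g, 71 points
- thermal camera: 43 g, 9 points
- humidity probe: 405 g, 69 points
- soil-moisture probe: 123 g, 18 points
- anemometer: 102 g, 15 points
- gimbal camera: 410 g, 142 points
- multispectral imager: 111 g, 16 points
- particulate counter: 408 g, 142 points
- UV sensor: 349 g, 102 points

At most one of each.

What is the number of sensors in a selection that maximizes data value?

3

The maximum data value within 930 g is 300.
One optimal bundle: gimbal camera + multispectral imager + particulate counter (929 g).
Every optimal selection uses 3 sensors.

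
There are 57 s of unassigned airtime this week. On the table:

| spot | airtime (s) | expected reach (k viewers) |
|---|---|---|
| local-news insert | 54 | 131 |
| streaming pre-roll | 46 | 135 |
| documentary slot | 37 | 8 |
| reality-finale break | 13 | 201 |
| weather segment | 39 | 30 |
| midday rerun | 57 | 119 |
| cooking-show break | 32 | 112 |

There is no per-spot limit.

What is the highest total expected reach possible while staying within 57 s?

804

Best packing: 4×reality-finale break — 52 s, 804 total.
Every other selection either busts 57 s or fails to beat 804.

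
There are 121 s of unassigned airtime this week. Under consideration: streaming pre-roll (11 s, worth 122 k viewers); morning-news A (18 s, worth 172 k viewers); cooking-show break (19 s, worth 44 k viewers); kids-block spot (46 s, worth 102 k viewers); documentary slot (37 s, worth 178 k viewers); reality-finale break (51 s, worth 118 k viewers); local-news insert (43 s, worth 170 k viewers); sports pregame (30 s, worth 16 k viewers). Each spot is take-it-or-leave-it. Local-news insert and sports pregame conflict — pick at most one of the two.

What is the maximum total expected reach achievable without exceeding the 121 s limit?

642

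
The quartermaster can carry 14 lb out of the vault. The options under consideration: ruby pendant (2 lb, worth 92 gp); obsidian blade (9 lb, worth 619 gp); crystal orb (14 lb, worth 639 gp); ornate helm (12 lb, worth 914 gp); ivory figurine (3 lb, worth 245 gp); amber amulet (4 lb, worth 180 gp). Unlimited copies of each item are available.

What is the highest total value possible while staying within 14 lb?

1072

Ranking by ratio (value/lb): ivory figurine 81.67, ornate helm 76.17, obsidian blade 68.78, ruby pendant 46.00.
Best packing: ruby pendant + 4×ivory figurine — 14 lb, 1072 total.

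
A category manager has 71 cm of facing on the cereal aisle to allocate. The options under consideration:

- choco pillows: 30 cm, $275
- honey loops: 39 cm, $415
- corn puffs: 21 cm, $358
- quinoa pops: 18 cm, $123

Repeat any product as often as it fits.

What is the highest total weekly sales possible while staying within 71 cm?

1074

3×corn puffs uses 63 of the 71 cm and totals 1074.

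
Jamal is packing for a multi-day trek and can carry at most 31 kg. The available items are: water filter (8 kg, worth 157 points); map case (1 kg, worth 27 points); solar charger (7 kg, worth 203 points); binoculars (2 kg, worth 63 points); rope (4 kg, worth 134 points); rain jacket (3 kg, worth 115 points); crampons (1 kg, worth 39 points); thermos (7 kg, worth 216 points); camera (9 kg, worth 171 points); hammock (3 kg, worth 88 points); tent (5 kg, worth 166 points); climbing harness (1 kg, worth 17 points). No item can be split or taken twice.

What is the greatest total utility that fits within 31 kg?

988

Filling by ratio: map case + binoculars + rope + rain jacket + crampons + thermos + hammock + tent + climbing harness for 865, with 4 kg left unused.
The 3 kg tied up in binoculars and climbing harness is better spent on solar charger — total rises to 988 (31 kg).
Every other selection either busts 31 kg or fails to beat 988.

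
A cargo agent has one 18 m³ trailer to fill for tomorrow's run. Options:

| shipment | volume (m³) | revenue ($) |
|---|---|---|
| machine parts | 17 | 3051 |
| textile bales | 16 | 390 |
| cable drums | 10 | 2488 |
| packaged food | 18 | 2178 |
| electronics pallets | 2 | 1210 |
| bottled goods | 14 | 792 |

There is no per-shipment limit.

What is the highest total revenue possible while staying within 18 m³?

10890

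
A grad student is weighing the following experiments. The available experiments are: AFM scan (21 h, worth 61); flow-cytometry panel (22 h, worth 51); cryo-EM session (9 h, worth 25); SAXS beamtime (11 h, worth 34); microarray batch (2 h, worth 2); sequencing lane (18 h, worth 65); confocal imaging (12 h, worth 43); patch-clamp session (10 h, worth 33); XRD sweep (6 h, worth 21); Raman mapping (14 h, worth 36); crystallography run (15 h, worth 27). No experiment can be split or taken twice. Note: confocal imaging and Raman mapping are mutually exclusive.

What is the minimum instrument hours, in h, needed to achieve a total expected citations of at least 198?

Look for the lowest-instrument combination reaching 198.
SAXS beamtime + microarray batch + sequencing lane + confocal imaging + patch-clamp session + XRD sweep: 198 expected citations at 59 h.
Below 59 h the best achievable stays under 198.

59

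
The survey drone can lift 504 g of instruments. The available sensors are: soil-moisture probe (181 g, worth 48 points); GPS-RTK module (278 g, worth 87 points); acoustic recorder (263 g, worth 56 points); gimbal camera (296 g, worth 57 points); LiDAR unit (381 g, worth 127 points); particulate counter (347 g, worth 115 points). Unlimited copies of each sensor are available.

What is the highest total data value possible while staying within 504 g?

Greedy by ratio would take LiDAR unit: 381 g used, total 127.
The 381 g tied up in LiDAR unit is better spent on soil-moisture probe + GPS-RTK module — total rises to 135 (459 g).
Nothing else within 504 g beats 135.

135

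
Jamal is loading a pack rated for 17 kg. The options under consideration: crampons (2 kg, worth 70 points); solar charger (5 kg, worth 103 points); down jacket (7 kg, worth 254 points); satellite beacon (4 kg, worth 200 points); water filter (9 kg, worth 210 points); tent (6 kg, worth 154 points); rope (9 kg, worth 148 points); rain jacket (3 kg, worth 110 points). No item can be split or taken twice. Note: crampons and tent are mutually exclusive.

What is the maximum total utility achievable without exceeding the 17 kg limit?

Density check — satellite beacon 50.00, rain jacket 36.67, down jacket 36.29, crampons 35.00 are the best per kg.
Crampons + down jacket + satellite beacon + rain jacket uses 16 of the 17 kg and totals 634.
No other feasible combination exceeds 634.

634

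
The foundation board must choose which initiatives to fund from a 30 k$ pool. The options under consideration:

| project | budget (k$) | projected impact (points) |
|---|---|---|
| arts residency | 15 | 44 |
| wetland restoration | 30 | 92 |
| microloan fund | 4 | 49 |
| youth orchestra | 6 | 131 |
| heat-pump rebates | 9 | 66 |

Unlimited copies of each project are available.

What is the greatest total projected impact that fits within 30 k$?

Ranking by ratio (projected impact/k$): youth orchestra 21.83, microloan fund 12.25, heat-pump rebates 7.33, wetland restoration 3.07.
Taking 5×youth orchestra: 30 k$ used, 655 in projected impact.
Nothing else within 30 k$ beats 655.

655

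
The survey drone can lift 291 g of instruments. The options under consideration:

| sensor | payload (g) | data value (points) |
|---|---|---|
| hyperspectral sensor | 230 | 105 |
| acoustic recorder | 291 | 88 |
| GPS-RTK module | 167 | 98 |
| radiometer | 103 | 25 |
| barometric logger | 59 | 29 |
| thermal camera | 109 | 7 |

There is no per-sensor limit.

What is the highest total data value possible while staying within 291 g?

By data value per g: GPS-RTK module 0.59, barometric logger 0.49, hyperspectral sensor 0.46 lead.
Taking GPS-RTK module + 2×barometric logger: 285 g used, 156 in data value.

156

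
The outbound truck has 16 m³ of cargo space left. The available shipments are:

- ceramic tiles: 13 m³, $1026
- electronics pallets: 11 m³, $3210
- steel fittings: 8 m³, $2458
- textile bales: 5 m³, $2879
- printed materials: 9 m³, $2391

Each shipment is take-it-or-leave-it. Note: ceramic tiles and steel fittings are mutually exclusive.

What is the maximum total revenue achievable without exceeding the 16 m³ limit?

By revenue per m³: textile bales 575.80, steel fittings 307.25, electronics pallets 291.82 lead.
Greedy by ratio would take steel fittings + textile bales: 13 m³ used, total 5337.
The 8 m³ tied up in steel fittings is better spent on electronics pallets — total rises to 6089 (16 m³).
No other feasible combination exceeds 6089.

6089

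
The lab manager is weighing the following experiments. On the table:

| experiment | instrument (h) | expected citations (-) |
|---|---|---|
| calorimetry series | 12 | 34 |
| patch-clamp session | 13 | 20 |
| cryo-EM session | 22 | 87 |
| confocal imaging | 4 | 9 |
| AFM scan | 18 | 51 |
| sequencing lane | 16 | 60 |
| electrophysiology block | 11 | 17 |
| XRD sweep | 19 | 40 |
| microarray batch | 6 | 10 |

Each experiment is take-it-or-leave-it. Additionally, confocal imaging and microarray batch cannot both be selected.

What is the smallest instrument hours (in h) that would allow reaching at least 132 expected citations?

Need the lightest bundle worth ≥ 132.
cryo-EM session + sequencing lane: 147 expected citations at 38 h.
Any bundle with less than 38 h falls short of 132.

38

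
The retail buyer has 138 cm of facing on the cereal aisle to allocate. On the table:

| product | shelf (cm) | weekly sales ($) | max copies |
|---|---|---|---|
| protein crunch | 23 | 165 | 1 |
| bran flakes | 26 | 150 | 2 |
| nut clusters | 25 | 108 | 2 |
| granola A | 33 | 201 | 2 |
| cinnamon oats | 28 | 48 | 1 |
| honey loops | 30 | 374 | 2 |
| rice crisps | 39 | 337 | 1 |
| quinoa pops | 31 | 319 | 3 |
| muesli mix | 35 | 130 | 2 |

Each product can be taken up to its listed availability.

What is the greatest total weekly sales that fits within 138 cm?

1404

A density-first pass picks 2×honey loops + 2×quinoa pops — 1386 at 122 cm.
Dropping quinoa pops frees 31 cm; slotting in rice crisps (39 cm) lifts the total to 1404 at 130 cm.
The spare 8 cm is too small for any remaining product, and no exchange beats 1404.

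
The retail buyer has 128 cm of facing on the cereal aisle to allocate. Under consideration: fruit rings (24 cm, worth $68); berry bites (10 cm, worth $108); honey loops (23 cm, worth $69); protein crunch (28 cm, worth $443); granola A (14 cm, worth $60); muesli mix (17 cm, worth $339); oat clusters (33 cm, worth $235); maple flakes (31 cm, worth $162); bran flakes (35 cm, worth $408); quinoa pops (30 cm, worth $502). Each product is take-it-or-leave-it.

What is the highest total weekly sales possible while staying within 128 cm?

1800

By weekly sales per cm: muesli mix 19.94, quinoa pops 16.73, protein crunch 15.82 lead.
Berry bites + protein crunch + muesli mix + bran flakes + quinoa pops uses 120 of the 128 cm and totals 1800.
Runner-up protein crunch + granola A + muesli mix + bran flakes + quinoa pops tops out at 1752.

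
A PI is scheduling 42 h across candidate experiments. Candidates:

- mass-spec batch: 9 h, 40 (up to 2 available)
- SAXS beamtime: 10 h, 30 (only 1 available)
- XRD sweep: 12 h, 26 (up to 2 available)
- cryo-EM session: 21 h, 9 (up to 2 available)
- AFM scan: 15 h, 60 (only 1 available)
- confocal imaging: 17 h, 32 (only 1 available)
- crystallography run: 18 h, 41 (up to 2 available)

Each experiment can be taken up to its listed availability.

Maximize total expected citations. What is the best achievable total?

Greedy by ratio would take 2×mass-spec batch + AFM scan: 33 h used, total 140.
Dropping mass-spec batch frees 9 h; slotting in crystallography run (18 h) lifts the total to 141 at 42 h.
That's the maximum — no swap from here does better than 141.

141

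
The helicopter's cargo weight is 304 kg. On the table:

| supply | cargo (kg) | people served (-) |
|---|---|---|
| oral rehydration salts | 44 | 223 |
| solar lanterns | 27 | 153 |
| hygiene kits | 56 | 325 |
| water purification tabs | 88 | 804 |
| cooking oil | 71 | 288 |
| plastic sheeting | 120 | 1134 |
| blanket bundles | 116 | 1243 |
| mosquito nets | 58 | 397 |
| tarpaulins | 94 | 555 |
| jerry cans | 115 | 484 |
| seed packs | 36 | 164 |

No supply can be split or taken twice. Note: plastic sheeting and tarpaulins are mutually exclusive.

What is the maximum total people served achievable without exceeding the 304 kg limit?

By people served per kg: blanket bundles 10.72, plastic sheeting 9.45, water purification tabs 9.14 lead.
Plastic sheeting + blanket bundles + mosquito nets uses 294 of the 304 kg and totals 2774.
Every other selection either busts 304 kg or breaks a pairing rule or fails to beat 2774.

2774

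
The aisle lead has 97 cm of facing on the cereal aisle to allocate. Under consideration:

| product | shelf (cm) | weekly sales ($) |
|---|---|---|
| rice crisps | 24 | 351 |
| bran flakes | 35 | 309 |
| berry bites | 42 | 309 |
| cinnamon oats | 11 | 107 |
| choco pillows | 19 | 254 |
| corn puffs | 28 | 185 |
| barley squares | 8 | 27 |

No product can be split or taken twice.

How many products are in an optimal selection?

5

The maximum weekly sales within 97 cm is 1048.
One optimal bundle: rice crisps + bran flakes + cinnamon oats + choco pillows + barley squares (97 cm).
All optima have 5 products.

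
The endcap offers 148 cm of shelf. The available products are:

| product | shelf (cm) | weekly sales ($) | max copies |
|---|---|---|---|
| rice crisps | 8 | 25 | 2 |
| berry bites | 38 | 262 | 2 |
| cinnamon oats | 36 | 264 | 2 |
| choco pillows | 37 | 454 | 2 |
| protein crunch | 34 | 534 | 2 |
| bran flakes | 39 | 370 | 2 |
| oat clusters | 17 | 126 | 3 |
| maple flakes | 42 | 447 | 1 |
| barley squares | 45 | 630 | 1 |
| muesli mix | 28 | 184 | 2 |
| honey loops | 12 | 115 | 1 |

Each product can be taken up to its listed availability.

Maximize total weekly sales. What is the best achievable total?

1976

The ratio heuristic lands on 2×protein crunch + oat clusters + barley squares + honey loops (1939) but leaves 6 cm idle.
The 74 cm tied up in oat clusters and barley squares and honey loops is better spent on 2×choco pillows — total rises to 1976 (142 cm).
No other feasible combination exceeds 1976.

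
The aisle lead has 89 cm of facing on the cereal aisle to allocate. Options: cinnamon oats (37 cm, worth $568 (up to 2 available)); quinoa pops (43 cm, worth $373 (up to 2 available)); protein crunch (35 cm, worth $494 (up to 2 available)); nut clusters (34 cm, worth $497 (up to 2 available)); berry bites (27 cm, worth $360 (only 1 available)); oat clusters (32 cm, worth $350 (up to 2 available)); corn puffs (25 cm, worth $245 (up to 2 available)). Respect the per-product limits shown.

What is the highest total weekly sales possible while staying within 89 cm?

Greedy by ratio would take 2×cinnamon oats: 74 cm used, total 1136.
The 37 cm tied up in cinnamon oats is better spent on berry bites + corn puffs — total rises to 1173 (89 cm).
No other feasible combination exceeds 1173.

1173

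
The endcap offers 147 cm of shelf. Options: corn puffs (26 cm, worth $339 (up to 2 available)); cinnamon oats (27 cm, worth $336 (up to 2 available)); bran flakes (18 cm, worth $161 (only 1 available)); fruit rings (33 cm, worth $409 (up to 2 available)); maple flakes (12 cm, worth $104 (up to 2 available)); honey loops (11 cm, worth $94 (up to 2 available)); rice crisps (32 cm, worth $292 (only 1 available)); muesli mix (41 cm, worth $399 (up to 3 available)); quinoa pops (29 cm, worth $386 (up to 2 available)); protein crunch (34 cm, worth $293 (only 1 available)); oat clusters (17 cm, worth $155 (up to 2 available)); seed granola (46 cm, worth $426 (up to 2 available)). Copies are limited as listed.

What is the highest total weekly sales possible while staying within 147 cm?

Ranking by ratio (weekly sales/cm): quinoa pops 13.31, corn puffs 13.04, cinnamon oats 12.44.
A density-first pass picks 2×corn puffs + cinnamon oats + 2×quinoa pops — 1786 at 137 cm.
The 56 cm tied up in cinnamon oats and quinoa pops is better spent on 2×fruit rings — total rises to 1882 (147 cm).

1882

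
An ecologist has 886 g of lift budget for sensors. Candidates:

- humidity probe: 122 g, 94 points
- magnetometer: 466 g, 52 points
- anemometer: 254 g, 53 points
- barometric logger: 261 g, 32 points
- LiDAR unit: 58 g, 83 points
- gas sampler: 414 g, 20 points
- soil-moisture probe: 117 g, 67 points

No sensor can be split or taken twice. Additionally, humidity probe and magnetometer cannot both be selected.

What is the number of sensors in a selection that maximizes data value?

5

Best achievable data value is 329.
humidity probe + anemometer + barometric logger + LiDAR unit + soil-moisture probe hits 329 at 812 g.
Any selection reaching 329 contains exactly 5 sensors.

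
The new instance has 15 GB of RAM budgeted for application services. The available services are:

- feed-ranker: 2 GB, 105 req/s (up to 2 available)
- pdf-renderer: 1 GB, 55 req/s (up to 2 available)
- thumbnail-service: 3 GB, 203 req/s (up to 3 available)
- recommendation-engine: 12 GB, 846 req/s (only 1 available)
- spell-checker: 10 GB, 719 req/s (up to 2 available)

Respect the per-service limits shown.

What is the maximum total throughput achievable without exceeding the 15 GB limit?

1049

A density-first pass picks 2×pdf-renderer + thumbnail-service + spell-checker — 1032 at 15 GB.
Dropping 2×pdf-renderer and spell-checker frees 12 GB; slotting in recommendation-engine (12 GB) lifts the total to 1049 at 15 GB.
No other feasible combination exceeds 1049.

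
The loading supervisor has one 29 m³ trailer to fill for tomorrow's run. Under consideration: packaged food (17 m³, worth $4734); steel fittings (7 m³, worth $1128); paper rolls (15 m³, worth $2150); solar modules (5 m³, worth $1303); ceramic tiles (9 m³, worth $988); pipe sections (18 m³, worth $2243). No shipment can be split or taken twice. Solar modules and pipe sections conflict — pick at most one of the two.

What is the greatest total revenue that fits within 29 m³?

7165

Density check — packaged food 278.47, solar modules 260.60, steel fittings 161.14 are the best per m³.
Packaged food + steel fittings + solar modules uses 29 of the 29 m³ and totals 7165.
Nothing else feasible within 29 m³ beats 7165.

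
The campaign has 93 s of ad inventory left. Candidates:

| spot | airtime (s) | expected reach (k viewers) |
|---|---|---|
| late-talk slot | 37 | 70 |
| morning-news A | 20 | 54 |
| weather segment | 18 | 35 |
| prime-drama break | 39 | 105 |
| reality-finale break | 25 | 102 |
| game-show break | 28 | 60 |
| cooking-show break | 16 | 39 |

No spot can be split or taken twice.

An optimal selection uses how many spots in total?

The maximum expected reach within 93 s is 267.
One optimal bundle: prime-drama break + reality-finale break + game-show break (92 s).
Any selection reaching 267 contains exactly 3 spots.

3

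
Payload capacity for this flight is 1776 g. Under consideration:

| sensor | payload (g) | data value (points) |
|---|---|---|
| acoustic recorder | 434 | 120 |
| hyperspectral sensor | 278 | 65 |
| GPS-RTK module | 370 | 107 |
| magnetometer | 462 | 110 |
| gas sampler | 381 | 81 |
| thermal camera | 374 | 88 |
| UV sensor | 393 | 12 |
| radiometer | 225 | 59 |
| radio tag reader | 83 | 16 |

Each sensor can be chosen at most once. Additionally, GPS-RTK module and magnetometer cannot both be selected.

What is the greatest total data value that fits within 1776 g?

455

Taking acoustic recorder + hyperspectral sensor + GPS-RTK module + thermal camera + radiometer + radio tag reader: 1764 g used, 455 in data value.
An exhaustive check of the 512 subsets confirms 455.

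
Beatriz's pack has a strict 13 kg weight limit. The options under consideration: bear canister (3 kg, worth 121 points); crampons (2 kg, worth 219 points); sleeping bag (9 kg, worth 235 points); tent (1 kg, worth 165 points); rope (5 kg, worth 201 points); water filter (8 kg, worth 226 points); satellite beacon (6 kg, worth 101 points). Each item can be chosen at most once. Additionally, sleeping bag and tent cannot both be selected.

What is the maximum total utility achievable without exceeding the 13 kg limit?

706

Taking bear canister + crampons + tent + rope: 11 kg used, 706 in utility.
No other feasible combination exceeds 706.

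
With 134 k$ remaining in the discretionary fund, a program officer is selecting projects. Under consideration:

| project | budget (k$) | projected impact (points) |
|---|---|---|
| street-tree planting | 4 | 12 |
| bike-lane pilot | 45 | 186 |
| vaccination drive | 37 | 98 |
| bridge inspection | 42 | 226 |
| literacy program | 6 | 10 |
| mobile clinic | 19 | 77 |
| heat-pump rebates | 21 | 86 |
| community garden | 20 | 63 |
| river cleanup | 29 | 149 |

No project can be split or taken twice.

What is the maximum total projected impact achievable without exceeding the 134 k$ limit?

601

Taking the top-ratio projects first gives street-tree planting + bike-lane pilot + bridge inspection + literacy program + river cleanup for 583 (126 k$).
But bridge inspection + mobile clinic + heat-pump rebates + community garden + river cleanup fits in 131 k$ and reaches 601.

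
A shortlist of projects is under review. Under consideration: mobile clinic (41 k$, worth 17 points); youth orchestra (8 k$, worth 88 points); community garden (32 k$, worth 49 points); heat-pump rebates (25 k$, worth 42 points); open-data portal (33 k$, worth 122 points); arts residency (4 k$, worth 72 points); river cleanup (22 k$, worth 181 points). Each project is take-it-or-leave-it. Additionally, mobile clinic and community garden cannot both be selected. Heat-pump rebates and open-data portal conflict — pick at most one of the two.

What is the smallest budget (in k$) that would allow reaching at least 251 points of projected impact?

26

Need the lightest bundle worth ≥ 251.
arts residency + river cleanup: 253 projected impact at 26 k$.
Below 26 k$ the best achievable stays under 251.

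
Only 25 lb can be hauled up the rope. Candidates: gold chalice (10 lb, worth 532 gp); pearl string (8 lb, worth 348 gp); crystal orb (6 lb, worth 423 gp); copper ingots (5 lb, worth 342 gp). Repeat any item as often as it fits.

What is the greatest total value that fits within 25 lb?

1710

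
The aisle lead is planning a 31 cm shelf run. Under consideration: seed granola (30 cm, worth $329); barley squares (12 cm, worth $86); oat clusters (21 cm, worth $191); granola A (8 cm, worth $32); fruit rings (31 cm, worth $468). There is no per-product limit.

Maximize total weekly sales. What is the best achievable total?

468

The ratio ordering already packs tightly: fruit rings, 31 cm, 468.
No other feasible combination exceeds 468.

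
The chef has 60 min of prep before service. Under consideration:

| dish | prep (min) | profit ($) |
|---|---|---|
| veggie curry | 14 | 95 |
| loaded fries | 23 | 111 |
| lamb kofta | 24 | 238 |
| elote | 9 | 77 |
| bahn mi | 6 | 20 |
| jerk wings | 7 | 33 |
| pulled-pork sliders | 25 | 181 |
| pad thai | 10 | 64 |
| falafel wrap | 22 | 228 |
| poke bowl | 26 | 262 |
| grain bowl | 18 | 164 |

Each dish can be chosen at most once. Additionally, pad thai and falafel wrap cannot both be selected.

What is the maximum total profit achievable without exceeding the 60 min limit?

Filling by ratio: elote + falafel wrap + poke bowl for 567, with 3 min left unused.
The 22 min tied up in falafel wrap is better spent on lamb kofta — total rises to 577 (59 min).

577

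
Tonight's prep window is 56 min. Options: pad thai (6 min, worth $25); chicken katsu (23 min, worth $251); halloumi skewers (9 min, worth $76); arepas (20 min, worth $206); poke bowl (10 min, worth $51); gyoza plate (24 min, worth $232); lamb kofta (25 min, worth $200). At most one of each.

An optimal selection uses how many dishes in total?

3

Best achievable profit is 559.
One optimal bundle: chicken katsu + halloumi skewers + gyoza plate (56 min).
Every optimal selection uses 3 dishes.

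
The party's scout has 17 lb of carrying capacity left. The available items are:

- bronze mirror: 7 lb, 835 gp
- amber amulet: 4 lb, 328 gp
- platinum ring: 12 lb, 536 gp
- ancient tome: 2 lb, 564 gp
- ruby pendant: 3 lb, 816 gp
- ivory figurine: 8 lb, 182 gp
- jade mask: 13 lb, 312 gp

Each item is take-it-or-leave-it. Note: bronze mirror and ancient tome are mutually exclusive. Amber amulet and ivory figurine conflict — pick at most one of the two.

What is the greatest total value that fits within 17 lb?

Best packing: bronze mirror + amber amulet + ruby pendant — 14 lb, 1979 total.

1979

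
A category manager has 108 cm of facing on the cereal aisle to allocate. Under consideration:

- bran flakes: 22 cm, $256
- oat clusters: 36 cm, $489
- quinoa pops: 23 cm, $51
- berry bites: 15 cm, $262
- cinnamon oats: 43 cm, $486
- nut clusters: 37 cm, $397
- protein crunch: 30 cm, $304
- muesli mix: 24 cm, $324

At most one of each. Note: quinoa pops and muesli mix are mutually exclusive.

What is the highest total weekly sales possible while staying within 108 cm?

Greedy by ratio would take bran flakes + oat clusters + berry bites + muesli mix: 97 cm used, total 1331.
Dropping bran flakes frees 22 cm; slotting in protein crunch (30 cm) lifts the total to 1379 at 105 cm.
Every other selection either busts 108 cm or breaks a pairing rule or fails to beat 1379.

1379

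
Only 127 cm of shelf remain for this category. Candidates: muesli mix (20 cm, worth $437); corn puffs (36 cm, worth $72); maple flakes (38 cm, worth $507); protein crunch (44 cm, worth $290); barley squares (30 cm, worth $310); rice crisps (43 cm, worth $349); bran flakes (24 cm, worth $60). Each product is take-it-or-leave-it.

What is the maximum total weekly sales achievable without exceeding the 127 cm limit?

1353

Taking the top-ratio products first gives muesli mix + maple flakes + barley squares + bran flakes for 1314 (112 cm).
Dropping barley squares frees 30 cm; slotting in rice crisps (43 cm) lifts the total to 1353 at 125 cm.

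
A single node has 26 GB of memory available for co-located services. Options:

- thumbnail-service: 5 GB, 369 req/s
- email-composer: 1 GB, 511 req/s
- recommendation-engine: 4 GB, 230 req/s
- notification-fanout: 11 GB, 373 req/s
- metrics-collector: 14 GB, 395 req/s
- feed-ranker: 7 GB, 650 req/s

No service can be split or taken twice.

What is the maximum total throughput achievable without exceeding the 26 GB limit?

1903

Ranking by ratio (throughput/GB): email-composer 511.00, feed-ranker 92.86, thumbnail-service 73.80, recommendation-engine 57.50.
Greedy by ratio would take thumbnail-service + email-composer + recommendation-engine + feed-ranker: 17 GB used, total 1760.
The 4 GB tied up in recommendation-engine is better spent on notification-fanout — total rises to 1903 (24 GB).
Every other selection either busts 26 GB or fails to beat 1903.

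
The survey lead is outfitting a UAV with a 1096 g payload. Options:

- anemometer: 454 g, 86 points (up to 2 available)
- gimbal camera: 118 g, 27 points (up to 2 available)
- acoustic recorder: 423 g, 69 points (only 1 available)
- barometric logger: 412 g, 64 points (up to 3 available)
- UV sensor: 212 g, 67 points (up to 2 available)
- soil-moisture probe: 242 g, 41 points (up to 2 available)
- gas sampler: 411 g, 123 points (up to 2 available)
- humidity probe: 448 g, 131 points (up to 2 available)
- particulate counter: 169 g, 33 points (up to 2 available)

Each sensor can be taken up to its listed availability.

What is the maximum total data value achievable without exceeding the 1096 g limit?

321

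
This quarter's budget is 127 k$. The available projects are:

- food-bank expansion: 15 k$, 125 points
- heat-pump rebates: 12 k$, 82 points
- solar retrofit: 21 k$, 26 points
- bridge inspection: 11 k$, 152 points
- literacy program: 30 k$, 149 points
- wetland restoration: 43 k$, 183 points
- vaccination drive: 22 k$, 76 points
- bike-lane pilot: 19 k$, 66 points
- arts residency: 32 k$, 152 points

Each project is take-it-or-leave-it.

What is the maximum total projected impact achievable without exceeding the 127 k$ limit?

Greedy by ratio would take food-bank expansion + heat-pump rebates + bridge inspection + literacy program + bike-lane pilot + arts residency: 119 k$ used, total 726.
The 19 k$ tied up in bike-lane pilot is better spent on vaccination drive — total rises to 736 (122 k$).
Nothing else within 127 k$ beats 736.

736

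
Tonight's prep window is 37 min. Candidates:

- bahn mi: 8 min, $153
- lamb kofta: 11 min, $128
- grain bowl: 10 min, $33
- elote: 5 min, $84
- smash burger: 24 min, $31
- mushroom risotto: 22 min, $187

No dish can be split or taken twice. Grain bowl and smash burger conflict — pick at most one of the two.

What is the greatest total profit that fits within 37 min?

Filling by ratio: bahn mi + lamb kofta + grain bowl + elote for 398, with 3 min left unused.
Replace lamb kofta and grain bowl with mushroom risotto: the trade gains 26 net, giving 424 at 35 min.
An exhaustive check of the 64 subsets confirms 424.

424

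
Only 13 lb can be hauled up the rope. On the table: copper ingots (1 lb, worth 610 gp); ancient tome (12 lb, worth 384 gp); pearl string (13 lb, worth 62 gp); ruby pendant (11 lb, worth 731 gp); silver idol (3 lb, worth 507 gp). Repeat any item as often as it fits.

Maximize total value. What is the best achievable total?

Density check — copper ingots 610.00, silver idol 169.00, ruby pendant 66.45, ancient tome 32.00 are the best per lb.
13×copper ingots uses 13 of the 13 lb and totals 7930.

7930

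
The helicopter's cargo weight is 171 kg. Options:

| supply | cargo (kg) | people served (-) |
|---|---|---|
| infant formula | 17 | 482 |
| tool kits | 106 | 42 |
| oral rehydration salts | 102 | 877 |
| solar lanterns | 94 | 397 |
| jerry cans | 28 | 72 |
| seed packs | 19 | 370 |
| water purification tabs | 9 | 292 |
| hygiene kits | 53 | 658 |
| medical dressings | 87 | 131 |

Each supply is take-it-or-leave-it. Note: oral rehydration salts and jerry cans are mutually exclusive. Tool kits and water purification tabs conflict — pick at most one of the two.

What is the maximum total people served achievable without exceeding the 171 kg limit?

2021

Greedy by ratio would take infant formula + jerry cans + seed packs + water purification tabs + hygiene kits: 126 kg used, total 1874.
The 81 kg tied up in jerry cans and hygiene kits is better spent on oral rehydration salts — total rises to 2021 (147 kg).
The closest alternative, infant formula + jerry cans + seed packs + water purification tabs + hygiene kits, reaches only 1874.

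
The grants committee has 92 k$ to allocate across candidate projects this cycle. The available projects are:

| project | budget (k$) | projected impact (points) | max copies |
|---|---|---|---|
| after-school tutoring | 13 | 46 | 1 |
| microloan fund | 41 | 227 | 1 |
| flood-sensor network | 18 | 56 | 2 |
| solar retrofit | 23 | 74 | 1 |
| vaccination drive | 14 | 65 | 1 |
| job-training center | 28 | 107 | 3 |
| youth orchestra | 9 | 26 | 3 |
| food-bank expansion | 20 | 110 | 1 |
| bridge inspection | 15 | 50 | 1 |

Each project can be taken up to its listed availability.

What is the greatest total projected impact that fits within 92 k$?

The ratio heuristic lands on after-school tutoring + microloan fund + vaccination drive + food-bank expansion (448) but leaves 4 k$ idle.
Replace after-school tutoring with bridge inspection: the trade gains 4 net, giving 452 at 90 k$.
Nothing else within 92 k$ beats 452.

452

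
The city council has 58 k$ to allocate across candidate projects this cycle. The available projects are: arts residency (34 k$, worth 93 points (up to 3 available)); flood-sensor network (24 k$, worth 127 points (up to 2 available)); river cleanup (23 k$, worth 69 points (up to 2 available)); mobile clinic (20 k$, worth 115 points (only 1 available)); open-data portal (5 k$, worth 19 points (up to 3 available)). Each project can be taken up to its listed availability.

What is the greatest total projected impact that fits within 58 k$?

Greedy by ratio would take flood-sensor network + mobile clinic + 2×open-data portal: 54 k$ used, total 280.
Dropping mobile clinic frees 20 k$; slotting in flood-sensor network (24 k$) lifts the total to 292 at 58 k$.

292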